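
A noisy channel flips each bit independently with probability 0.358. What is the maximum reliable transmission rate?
0.0590 bits

For a binary symmetric channel (BSC) with error probability p:
Capacity C = 1 - H(p) bits per symbol

where H(p) = -p log₂(p) - (1-p) log₂(1-p) is the binary entropy function.

H(0.358) = 0.9410 bits
C = 1 - 0.9410 = 0.0590 bits per symbol

This means we can reliably transmit up to 0.0590 bits of information per channel use.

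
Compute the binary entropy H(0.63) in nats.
0.6590 nats

The binary entropy function is:
H(p) = -p log(p) - (1-p) log(1-p)

H(0.63) = -0.63 × log_e(0.63) - 0.37 × log_e(0.37)
H(0.63) = 0.6590 nats

Note: Binary entropy is maximized at p=0.5 (H=1 bit) and minimized at p=0 or p=1 (H=0).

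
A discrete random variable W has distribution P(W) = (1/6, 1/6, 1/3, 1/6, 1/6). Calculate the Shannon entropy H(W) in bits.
2.2516 bits

Shannon entropy is H(X) = -Σ p(x) log p(x).

For P = (1/6, 1/6, 1/3, 1/6, 1/6):
H = -1/6 × log_2(1/6) -1/6 × log_2(1/6) -1/3 × log_2(1/3) -1/6 × log_2(1/6) -1/6 × log_2(1/6)
H = 2.2516 bits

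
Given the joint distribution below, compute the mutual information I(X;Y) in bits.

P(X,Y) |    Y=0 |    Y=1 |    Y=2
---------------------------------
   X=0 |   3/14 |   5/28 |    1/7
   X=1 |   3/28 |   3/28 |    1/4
0.0569 bits

Mutual information: I(X;Y) = H(X) + H(Y) - H(X,Y)

Marginals:
P(X) = (15/28, 13/28), H(X) = 0.9963 bits
P(Y) = (9/28, 2/7, 11/28), H(Y) = 1.5722 bits

Joint entropy: H(X,Y) = 2.5116 bits

I(X;Y) = 0.9963 + 1.5722 - 2.5116 = 0.0569 bits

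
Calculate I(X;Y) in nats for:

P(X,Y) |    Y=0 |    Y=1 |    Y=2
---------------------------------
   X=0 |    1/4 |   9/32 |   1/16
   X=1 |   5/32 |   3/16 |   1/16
0.0027 nats

Mutual information: I(X;Y) = H(X) + H(Y) - H(X,Y)

Marginals:
P(X) = (19/32, 13/32), H(X) = 0.6755 nats
P(Y) = (13/32, 15/32, 1/8), H(Y) = 0.9810 nats

Joint entropy: H(X,Y) = 1.6538 nats

I(X;Y) = 0.6755 + 0.9810 - 1.6538 = 0.0027 nats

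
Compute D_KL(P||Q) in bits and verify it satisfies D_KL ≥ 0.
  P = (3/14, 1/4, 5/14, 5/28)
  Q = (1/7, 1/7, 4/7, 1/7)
0.1425 bits

KL divergence satisfies the Gibbs inequality: D_KL(P||Q) ≥ 0 for all distributions P, Q.

D_KL(P||Q) = Σ p(x) log(p(x)/q(x))
Term by term:
  x=0: 3/14 × log_2[(3/14)/(1/7)] = 0.1253
  x=1: 1/4 × log_2[(1/4)/(1/7)] = 0.2018
  x=2: 5/14 × log_2[(5/14)/(4/7)] = -0.2422
  x=3: 5/28 × log_2[(5/28)/(1/7)] = 0.0575
D_KL(P||Q) = 0.1425 bits

D_KL(P||Q) = 0.1425 ≥ 0 ✓

This non-negativity is a fundamental property: relative entropy cannot be negative because it measures how different Q is from P.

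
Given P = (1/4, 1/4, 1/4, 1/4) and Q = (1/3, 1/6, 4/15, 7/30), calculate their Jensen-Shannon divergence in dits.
0.0032 dits

Jensen-Shannon divergence is:
JSD(P||Q) = 0.5 × D_KL(P||M) + 0.5 × D_KL(Q||M)
where M = 0.5 × (P + Q) is the mixture distribution.

M = 0.5 × (1/4, 1/4, 1/4, 1/4) + 0.5 × (1/3, 1/6, 4/15, 7/30) = (7/24, 5/24, 0.258333, 0.241667)

D_KL(P||M) = 0.0032 dits
D_KL(Q||M) = 0.0033 dits

JSD(P||Q) = 0.5 × 0.0032 + 0.5 × 0.0033 = 0.0032 dits

Unlike KL divergence, JSD is symmetric and bounded: 0 ≤ JSD ≤ log(2).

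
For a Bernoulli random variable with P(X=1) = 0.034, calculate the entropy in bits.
0.2141 bits

The binary entropy function is:
H(p) = -p log(p) - (1-p) log(1-p)

H(0.034) = -0.034 × log_2(0.034) - 0.966 × log_2(0.966)
H(0.034) = 0.2141 bits

Note: Binary entropy is maximized at p=0.5 (H=1 bit) and minimized at p=0 or p=1 (H=0).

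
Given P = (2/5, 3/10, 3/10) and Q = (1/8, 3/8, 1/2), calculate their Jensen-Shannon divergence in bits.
0.0759 bits

Jensen-Shannon divergence is:
JSD(P||Q) = 0.5 × D_KL(P||M) + 0.5 × D_KL(Q||M)
where M = 0.5 × (P + Q) is the mixture distribution.

M = 0.5 × (2/5, 3/10, 3/10) + 0.5 × (1/8, 3/8, 1/2) = (0.2625, 0.3375, 2/5)

D_KL(P||M) = 0.0676 bits
D_KL(Q||M) = 0.0842 bits

JSD(P||Q) = 0.5 × 0.0676 + 0.5 × 0.0842 = 0.0759 bits

Unlike KL divergence, JSD is symmetric and bounded: 0 ≤ JSD ≤ log(2).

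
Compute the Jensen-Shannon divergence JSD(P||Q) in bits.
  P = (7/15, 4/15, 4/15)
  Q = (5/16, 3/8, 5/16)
0.0190 bits

Jensen-Shannon divergence is:
JSD(P||Q) = 0.5 × D_KL(P||M) + 0.5 × D_KL(Q||M)
where M = 0.5 × (P + Q) is the mixture distribution.

M = 0.5 × (7/15, 4/15, 4/15) + 0.5 × (5/16, 3/8, 5/16) = (0.389583, 0.320833, 0.289583)

D_KL(P||M) = 0.0187 bits
D_KL(Q||M) = 0.0193 bits

JSD(P||Q) = 0.5 × 0.0187 + 0.5 × 0.0193 = 0.0190 bits

Unlike KL divergence, JSD is symmetric and bounded: 0 ≤ JSD ≤ log(2).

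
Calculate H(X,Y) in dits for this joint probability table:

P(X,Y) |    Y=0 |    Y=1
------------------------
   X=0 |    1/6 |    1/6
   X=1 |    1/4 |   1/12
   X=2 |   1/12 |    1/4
0.7403 dits

Joint entropy is H(X,Y) = -Σ_{x,y} p(x,y) log p(x,y).

Summing over all non-zero entries:
H(X,Y) = -[1/6·log_10(1/6) + 1/6·log_10(1/6) + 1/4·log_10(1/4) + 1/12·log_10(1/12) + 1/12·log_10(1/12) + 1/4·log_10(1/4)]
H(X,Y) = 0.7403 dits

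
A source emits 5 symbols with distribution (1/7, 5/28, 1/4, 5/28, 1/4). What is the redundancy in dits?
0.0100 dits

Redundancy measures how far a source is from maximum entropy:
R = H_max - H(X)

Maximum entropy for 5 symbols: H_max = log_10(5) = 0.6990 dits
Actual entropy: H(X) = 0.6890 dits
Redundancy: R = 0.6990 - 0.6890 = 0.0100 dits

This redundancy represents potential for compression: the source could be compressed by 0.0100 dits per symbol.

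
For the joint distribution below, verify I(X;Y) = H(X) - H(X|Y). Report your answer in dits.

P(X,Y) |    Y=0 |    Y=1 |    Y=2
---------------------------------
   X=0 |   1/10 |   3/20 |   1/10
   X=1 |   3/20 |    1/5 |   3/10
I(X;Y) = 0.0066 dits

Mutual information has multiple equivalent forms:
- I(X;Y) = H(X) - H(X|Y)
- I(X;Y) = H(Y) - H(Y|X)
- I(X;Y) = H(X) + H(Y) - H(X,Y)

Computing all quantities:
H(X) = 0.2812, H(Y) = 0.4693, H(X,Y) = 0.7438
H(X|Y) = 0.2746, H(Y|X) = 0.4626

Verification:
H(X) - H(X|Y) = 0.2812 - 0.2746 = 0.0066
H(Y) - H(Y|X) = 0.4693 - 0.4626 = 0.0066
H(X) + H(Y) - H(X,Y) = 0.2812 + 0.4693 - 0.7438 = 0.0066

All forms give I(X;Y) = 0.0066 dits. ✓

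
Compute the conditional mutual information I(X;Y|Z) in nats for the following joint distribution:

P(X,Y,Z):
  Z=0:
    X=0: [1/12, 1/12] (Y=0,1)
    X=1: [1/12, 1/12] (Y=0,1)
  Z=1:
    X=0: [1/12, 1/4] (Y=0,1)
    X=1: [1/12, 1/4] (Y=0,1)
0.0000 nats

Conditional mutual information: I(X;Y|Z) = H(X|Z) + H(Y|Z) - H(X,Y|Z)

H(Z) = 0.6365
H(X,Z) = 1.3297 → H(X|Z) = 0.6931
H(Y,Z) = 1.2425 → H(Y|Z) = 0.6059
H(X,Y,Z) = 1.9356 → H(X,Y|Z) = 1.2991

I(X;Y|Z) = 0.6931 + 0.6059 - 1.2991 = 0.0000 nats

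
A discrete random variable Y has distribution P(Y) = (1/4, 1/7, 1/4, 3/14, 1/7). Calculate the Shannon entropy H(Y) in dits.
0.6858 dits

Shannon entropy is H(X) = -Σ p(x) log p(x).

For P = (1/4, 1/7, 1/4, 3/14, 1/7):
H = -1/4 × log_10(1/4) -1/7 × log_10(1/7) -1/4 × log_10(1/4) -3/14 × log_10(3/14) -1/7 × log_10(1/7)
H = 0.6858 dits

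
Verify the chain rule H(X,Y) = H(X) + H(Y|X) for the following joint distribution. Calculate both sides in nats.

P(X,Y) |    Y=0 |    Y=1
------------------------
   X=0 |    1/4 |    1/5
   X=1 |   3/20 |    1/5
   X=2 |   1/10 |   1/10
H(X,Y) = 1.7354, H(X) = 1.0487, H(Y|X) = 0.6868 (all in nats)

Chain rule: H(X,Y) = H(X) + H(Y|X)

Left side — joint entropy directly:
H(X,Y) = -Σ p(x,y) log p(x,y) = 1.7354 nats

Right side — compute H(Y|X) from the conditional distributions:
P(X) = (9/20, 7/20, 1/5), so H(X) = 1.0487 nats
H(Y|X) = Σ_x P(X=x) · H(Y|X=x):
  P(Y|X=0) = (5/9, 4/9), H(Y|X=0) = 0.6870, weight P(X=0) = 9/20
  P(Y|X=1) = (3/7, 4/7), H(Y|X=1) = 0.6829, weight P(X=1) = 7/20
  P(Y|X=2) = (1/2, 1/2), H(Y|X=2) = 0.6931, weight P(X=2) = 1/5
H(Y|X) = 0.6868 nats

H(X) + H(Y|X) = 1.0487 + 0.6868 = 1.7354 nats

Both sides equal 1.7354 nats. ✓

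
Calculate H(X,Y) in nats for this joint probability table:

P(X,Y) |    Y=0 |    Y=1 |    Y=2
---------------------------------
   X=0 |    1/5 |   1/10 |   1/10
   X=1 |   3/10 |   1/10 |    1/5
1.6957 nats

Joint entropy is H(X,Y) = -Σ_{x,y} p(x,y) log p(x,y).

Summing over all non-zero entries:
H(X,Y) = -[1/5·log_e(1/5) + 1/10·log_e(1/10) + 1/10·log_e(1/10) + 3/10·log_e(3/10) + 1/10·log_e(1/10) + 1/5·log_e(1/5)]
H(X,Y) = 1.6957 nats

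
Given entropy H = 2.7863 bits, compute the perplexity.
6.8986

Perplexity is 2^H (or exp(H) for natural log).

H = 2.7863 bits
Perplexity = 2^2.7863 = 6.8986

Interpretation: The model's uncertainty is equivalent to choosing uniformly among 6.9 options.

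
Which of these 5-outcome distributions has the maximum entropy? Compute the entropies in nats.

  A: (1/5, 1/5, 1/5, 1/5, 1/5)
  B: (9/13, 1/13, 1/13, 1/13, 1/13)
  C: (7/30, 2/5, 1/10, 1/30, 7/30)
A

For a discrete distribution over n outcomes, entropy is maximized by the uniform distribution.

Computing entropies:
H(A) = 1.6094 nats
H(B) = 1.0438 nats
H(C) = 1.3893 nats

The uniform distribution (where all probabilities equal 1/5) achieves the maximum entropy of log_e(5) = 1.6094 nats.

Distribution A has the highest entropy.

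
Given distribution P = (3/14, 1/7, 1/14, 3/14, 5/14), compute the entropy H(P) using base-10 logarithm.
0.6490 dits

Shannon entropy is H(X) = -Σ p(x) log p(x).

For P = (3/14, 1/7, 1/14, 3/14, 5/14):
H = -3/14 × log_10(3/14) -1/7 × log_10(1/7) -1/14 × log_10(1/14) -3/14 × log_10(3/14) -5/14 × log_10(5/14)
H = 0.6490 dits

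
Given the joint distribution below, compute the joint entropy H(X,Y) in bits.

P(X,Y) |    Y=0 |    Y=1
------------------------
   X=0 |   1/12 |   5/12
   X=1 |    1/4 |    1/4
1.8250 bits

Joint entropy is H(X,Y) = -Σ_{x,y} p(x,y) log p(x,y).

Summing over all non-zero entries:
H(X,Y) = -[1/12·log_2(1/12) + 5/12·log_2(5/12) + 1/4·log_2(1/4) + 1/4·log_2(1/4)]
H(X,Y) = 1.8250 bits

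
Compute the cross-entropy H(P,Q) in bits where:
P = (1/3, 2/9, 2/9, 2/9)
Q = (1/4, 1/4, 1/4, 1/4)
2.0000 bits

Cross-entropy: H(P,Q) = -Σ p(x) log q(x)

Alternatively: H(P,Q) = H(P) + D_KL(P||Q)
H(P) = 1.9749 bits
D_KL(P||Q) = 0.0251 bits

H(P,Q) = 1.9749 + 0.0251 = 2.0000 bits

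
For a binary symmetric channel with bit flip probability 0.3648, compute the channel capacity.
0.0534 bits

For a binary symmetric channel (BSC) with error probability p:
Capacity C = 1 - H(p) bits per symbol

where H(p) = -p log₂(p) - (1-p) log₂(1-p) is the binary entropy function.

H(0.3648) = 0.9466 bits
C = 1 - 0.9466 = 0.0534 bits per symbol

This means we can reliably transmit up to 0.0534 bits of information per channel use.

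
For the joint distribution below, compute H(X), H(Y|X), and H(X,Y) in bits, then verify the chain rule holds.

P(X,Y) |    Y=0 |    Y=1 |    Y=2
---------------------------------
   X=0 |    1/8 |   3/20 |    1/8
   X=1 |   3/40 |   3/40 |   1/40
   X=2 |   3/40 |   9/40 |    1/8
H(X,Y) = 2.9936, H(X) = 1.4935, H(Y|X) = 1.5001 (all in bits)

Chain rule: H(X,Y) = H(X) + H(Y|X)

Left side — joint entropy directly:
H(X,Y) = -Σ p(x,y) log p(x,y) = 2.9936 bits

Right side — compute H(Y|X) from the conditional distributions:
P(X) = (2/5, 7/40, 17/40), so H(X) = 1.4935 bits
H(Y|X) = Σ_x P(X=x) · H(Y|X=x):
  P(Y|X=0) = (5/16, 3/8, 5/16), H(Y|X=0) = 1.5794, weight P(X=0) = 2/5
  P(Y|X=1) = (3/7, 3/7, 1/7), H(Y|X=1) = 1.4488, weight P(X=1) = 7/40
  P(Y|X=2) = (3/17, 9/17, 5/17), H(Y|X=2) = 1.4466, weight P(X=2) = 17/40
H(Y|X) = 1.5001 bits

H(X) + H(Y|X) = 1.4935 + 1.5001 = 2.9936 bits

Both sides equal 2.9936 bits. ✓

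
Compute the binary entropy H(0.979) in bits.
0.1470 bits

The binary entropy function is:
H(p) = -p log(p) - (1-p) log(1-p)

H(0.979) = -0.979 × log_2(0.979) - 0.021 × log_2(0.021)
H(0.979) = 0.1470 bits

Note: Binary entropy is maximized at p=0.5 (H=1 bit) and minimized at p=0 or p=1 (H=0).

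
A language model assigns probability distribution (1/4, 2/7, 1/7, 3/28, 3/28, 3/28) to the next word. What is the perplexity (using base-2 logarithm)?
5.4763

Perplexity is 2^H (or exp(H) for natural log).

First, H = -Σ p log p = 2.4532 bits
Perplexity = 2^2.4532 = 5.4763

Interpretation: The model's uncertainty is equivalent to choosing uniformly among 5.5 options.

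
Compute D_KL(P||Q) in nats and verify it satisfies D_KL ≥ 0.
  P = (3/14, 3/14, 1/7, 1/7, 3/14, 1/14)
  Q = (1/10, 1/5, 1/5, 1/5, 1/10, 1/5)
0.1717 nats

KL divergence satisfies the Gibbs inequality: D_KL(P||Q) ≥ 0 for all distributions P, Q.

D_KL(P||Q) = Σ p(x) log(p(x)/q(x))
Term by term:
  x=0: 3/14 × log_e[(3/14)/(1/10)] = 0.1633
  x=1: 3/14 × log_e[(3/14)/(1/5)] = 0.0148
  x=2: 1/7 × log_e[(1/7)/(1/5)] = -0.0481
  x=3: 1/7 × log_e[(1/7)/(1/5)] = -0.0481
  x=4: 3/14 × log_e[(3/14)/(1/10)] = 0.1633
  x=5: 1/14 × log_e[(1/14)/(1/5)] = -0.0735
D_KL(P||Q) = 0.1717 nats

D_KL(P||Q) = 0.1717 ≥ 0 ✓

This non-negativity is a fundamental property: relative entropy cannot be negative because it measures how different Q is from P.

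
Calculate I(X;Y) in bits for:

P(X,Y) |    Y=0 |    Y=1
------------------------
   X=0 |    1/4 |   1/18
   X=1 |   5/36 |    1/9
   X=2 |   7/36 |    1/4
0.0837 bits

Mutual information: I(X;Y) = H(X) + H(Y) - H(X,Y)

Marginals:
P(X) = (11/36, 1/4, 4/9), H(X) = 1.5426 bits
P(Y) = (7/12, 5/12), H(Y) = 0.9799 bits

Joint entropy: H(X,Y) = 2.4388 bits

I(X;Y) = 1.5426 + 0.9799 - 2.4388 = 0.0837 bits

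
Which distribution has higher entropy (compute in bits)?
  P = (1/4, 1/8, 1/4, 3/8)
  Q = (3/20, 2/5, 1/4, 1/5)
P

Computing entropies in bits:
H(P) = 1.9056
H(Q) = 1.9037

Distribution P has higher entropy.

Intuition: The distribution closer to uniform (more spread out) has higher entropy.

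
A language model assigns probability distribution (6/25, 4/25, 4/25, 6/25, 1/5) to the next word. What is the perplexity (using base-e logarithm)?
4.9201

Perplexity is e^H (or exp(H) for natural log).

First, H = -Σ p log p = 1.5933 nats
Perplexity = e^1.5933 = 4.9201

Interpretation: The model's uncertainty is equivalent to choosing uniformly among 4.9 options.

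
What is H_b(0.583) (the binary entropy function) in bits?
0.9800 bits

The binary entropy function is:
H(p) = -p log(p) - (1-p) log(1-p)

H(0.583) = -0.583 × log_2(0.583) - 0.417 × log_2(0.417)
H(0.583) = 0.9800 bits

Note: Binary entropy is maximized at p=0.5 (H=1 bit) and minimized at p=0 or p=1 (H=0).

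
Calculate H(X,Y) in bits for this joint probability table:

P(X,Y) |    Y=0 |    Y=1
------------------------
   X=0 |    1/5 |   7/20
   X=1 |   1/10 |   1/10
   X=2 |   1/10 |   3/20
2.4016 bits

Joint entropy is H(X,Y) = -Σ_{x,y} p(x,y) log p(x,y).

Summing over all non-zero entries:
H(X,Y) = -[1/5·log_2(1/5) + 7/20·log_2(7/20) + 1/10·log_2(1/10) + 1/10·log_2(1/10) + 1/10·log_2(1/10) + 3/20·log_2(3/20)]
H(X,Y) = 2.4016 bits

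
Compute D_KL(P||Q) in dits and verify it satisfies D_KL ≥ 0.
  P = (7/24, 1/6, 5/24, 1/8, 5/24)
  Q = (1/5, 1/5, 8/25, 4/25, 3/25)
0.0323 dits

KL divergence satisfies the Gibbs inequality: D_KL(P||Q) ≥ 0 for all distributions P, Q.

D_KL(P||Q) = Σ p(x) log(p(x)/q(x))
Term by term:
  x=0: 7/24 × log_10[(7/24)/(1/5)] = 0.0478
  x=1: 1/6 × log_10[(1/6)/(1/5)] = -0.0132
  x=2: 5/24 × log_10[(5/24)/(8/25)] = -0.0388
  x=3: 1/8 × log_10[(1/8)/(4/25)] = -0.0134
  x=4: 5/24 × log_10[(5/24)/(3/25)] = 0.0499
D_KL(P||Q) = 0.0323 dits

D_KL(P||Q) = 0.0323 ≥ 0 ✓

This non-negativity is a fundamental property: relative entropy cannot be negative because it measures how different Q is from P.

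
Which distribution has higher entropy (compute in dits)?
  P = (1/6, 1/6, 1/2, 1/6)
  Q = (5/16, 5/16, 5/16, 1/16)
Q

Computing entropies in dits:
H(P) = 0.5396
H(Q) = 0.5488

Distribution Q has higher entropy.

Intuition: The distribution closer to uniform (more spread out) has higher entropy.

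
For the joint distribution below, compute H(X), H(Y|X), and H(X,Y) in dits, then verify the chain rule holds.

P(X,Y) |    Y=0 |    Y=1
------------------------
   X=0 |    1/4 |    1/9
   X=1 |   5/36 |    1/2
H(X,Y) = 0.5261, H(X) = 0.2841, H(Y|X) = 0.2421 (all in dits)

Chain rule: H(X,Y) = H(X) + H(Y|X)

Left side — joint entropy directly:
H(X,Y) = -Σ p(x,y) log p(x,y) = 0.5261 dits

Right side — compute H(Y|X) from the conditional distributions:
P(X) = (13/36, 23/36), so H(X) = 0.2841 dits
H(Y|X) = Σ_x P(X=x) · H(Y|X=x):
  P(Y|X=0) = (9/13, 4/13), H(Y|X=0) = 0.2681, weight P(X=0) = 13/36
  P(Y|X=1) = (5/23, 18/23), H(Y|X=1) = 0.2274, weight P(X=1) = 23/36
H(Y|X) = 0.2421 dits

H(X) + H(Y|X) = 0.2841 + 0.2421 = 0.5261 dits

Both sides equal 0.5261 dits. ✓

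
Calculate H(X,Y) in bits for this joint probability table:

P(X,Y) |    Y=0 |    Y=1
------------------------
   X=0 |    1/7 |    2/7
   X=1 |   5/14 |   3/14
1.9242 bits

Joint entropy is H(X,Y) = -Σ_{x,y} p(x,y) log p(x,y).

Summing over all non-zero entries:
H(X,Y) = -[1/7·log_2(1/7) + 2/7·log_2(2/7) + 5/14·log_2(5/14) + 3/14·log_2(3/14)]
H(X,Y) = 1.9242 bits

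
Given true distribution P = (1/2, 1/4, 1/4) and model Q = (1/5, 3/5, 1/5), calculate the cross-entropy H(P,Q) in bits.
1.9257 bits

Cross-entropy: H(P,Q) = -Σ p(x) log q(x)

Alternatively: H(P,Q) = H(P) + D_KL(P||Q)
H(P) = 1.5000 bits
D_KL(P||Q) = 0.4257 bits

H(P,Q) = 1.5000 + 0.4257 = 1.9257 bits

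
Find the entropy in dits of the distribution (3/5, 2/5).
0.2923 dits

Shannon entropy is H(X) = -Σ p(x) log p(x).

For P = (3/5, 2/5):
H = -3/5 × log_10(3/5) -2/5 × log_10(2/5)
H = 0.2923 dits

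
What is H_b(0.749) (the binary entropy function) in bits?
0.8129 bits

The binary entropy function is:
H(p) = -p log(p) - (1-p) log(1-p)

H(0.749) = -0.749 × log_2(0.749) - 0.251 × log_2(0.251)
H(0.749) = 0.8129 bits

Note: Binary entropy is maximized at p=0.5 (H=1 bit) and minimized at p=0 or p=1 (H=0).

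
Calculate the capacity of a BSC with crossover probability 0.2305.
0.2211 bits

For a binary symmetric channel (BSC) with error probability p:
Capacity C = 1 - H(p) bits per symbol

where H(p) = -p log₂(p) - (1-p) log₂(1-p) is the binary entropy function.

H(0.2305) = 0.7789 bits
C = 1 - 0.7789 = 0.2211 bits per symbol

This means we can reliably transmit up to 0.2211 bits of information per channel use.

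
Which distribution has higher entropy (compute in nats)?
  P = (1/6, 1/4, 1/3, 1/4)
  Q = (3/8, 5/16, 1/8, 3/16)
P

Computing entropies in nats:
H(P) = 1.3580
H(Q) = 1.3051

Distribution P has higher entropy.

Intuition: The distribution closer to uniform (more spread out) has higher entropy.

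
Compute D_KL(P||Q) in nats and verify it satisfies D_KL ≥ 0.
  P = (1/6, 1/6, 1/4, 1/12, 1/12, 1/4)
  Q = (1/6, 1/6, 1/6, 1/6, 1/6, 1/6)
0.0872 nats

KL divergence satisfies the Gibbs inequality: D_KL(P||Q) ≥ 0 for all distributions P, Q.

D_KL(P||Q) = Σ p(x) log(p(x)/q(x))
Term by term:
  x=0: 1/6 × log_e[(1/6)/(1/6)] = 0.0000
  x=1: 1/6 × log_e[(1/6)/(1/6)] = 0.0000
  x=2: 1/4 × log_e[(1/4)/(1/6)] = 0.1014
  x=3: 1/12 × log_e[(1/12)/(1/6)] = -0.0578
  x=4: 1/12 × log_e[(1/12)/(1/6)] = -0.0578
  x=5: 1/4 × log_e[(1/4)/(1/6)] = 0.1014
D_KL(P||Q) = 0.0872 nats

D_KL(P||Q) = 0.0872 ≥ 0 ✓

This non-negativity is a fundamental property: relative entropy cannot be negative because it measures how different Q is from P.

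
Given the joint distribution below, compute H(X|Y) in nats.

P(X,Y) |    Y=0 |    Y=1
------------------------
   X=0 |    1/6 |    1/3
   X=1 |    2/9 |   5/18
0.6866 nats

Using the chain rule: H(X|Y) = H(X,Y) - H(Y)

First, compute H(X,Y) = 1.3549 nats

Marginal P(Y) = (7/18, 11/18)
H(Y) = 0.6682 nats

H(X|Y) = H(X,Y) - H(Y) = 1.3549 - 0.6682 = 0.6866 nats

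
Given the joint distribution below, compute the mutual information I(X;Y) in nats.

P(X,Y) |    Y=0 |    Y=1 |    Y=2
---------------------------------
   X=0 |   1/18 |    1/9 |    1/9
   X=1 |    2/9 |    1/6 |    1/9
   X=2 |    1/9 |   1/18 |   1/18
0.0348 nats

Mutual information: I(X;Y) = H(X) + H(Y) - H(X,Y)

Marginals:
P(X) = (5/18, 1/2, 2/9), H(X) = 1.0366 nats
P(Y) = (7/18, 1/3, 5/18), H(Y) = 1.0893 nats

Joint entropy: H(X,Y) = 2.0911 nats

I(X;Y) = 1.0366 + 1.0893 - 2.0911 = 0.0348 nats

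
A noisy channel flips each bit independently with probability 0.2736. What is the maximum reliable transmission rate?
0.1534 bits

For a binary symmetric channel (BSC) with error probability p:
Capacity C = 1 - H(p) bits per symbol

where H(p) = -p log₂(p) - (1-p) log₂(1-p) is the binary entropy function.

H(0.2736) = 0.8466 bits
C = 1 - 0.8466 = 0.1534 bits per symbol

This means we can reliably transmit up to 0.1534 bits of information per channel use.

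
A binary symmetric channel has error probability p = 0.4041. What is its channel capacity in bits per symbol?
0.0267 bits

For a binary symmetric channel (BSC) with error probability p:
Capacity C = 1 - H(p) bits per symbol

where H(p) = -p log₂(p) - (1-p) log₂(1-p) is the binary entropy function.

H(0.4041) = 0.9733 bits
C = 1 - 0.9733 = 0.0267 bits per symbol

This means we can reliably transmit up to 0.0267 bits of information per channel use.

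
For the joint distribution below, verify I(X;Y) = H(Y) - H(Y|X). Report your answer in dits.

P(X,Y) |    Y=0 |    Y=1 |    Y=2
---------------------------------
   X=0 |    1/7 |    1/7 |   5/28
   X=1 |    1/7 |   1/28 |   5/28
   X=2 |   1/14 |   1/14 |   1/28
I(X;Y) = 0.0211 dits

Mutual information has multiple equivalent forms:
- I(X;Y) = H(X) - H(X|Y)
- I(X;Y) = H(Y) - H(Y|X)
- I(X;Y) = H(X) + H(Y) - H(X,Y)

Computing all quantities:
H(X) = 0.4480, H(Y) = 0.4696, H(X,Y) = 0.8965
H(X|Y) = 0.4269, H(Y|X) = 0.4485

Verification:
H(X) - H(X|Y) = 0.4480 - 0.4269 = 0.0211
H(Y) - H(Y|X) = 0.4696 - 0.4485 = 0.0211
H(X) + H(Y) - H(X,Y) = 0.4480 + 0.4696 - 0.8965 = 0.0211

All forms give I(X;Y) = 0.0211 dits. ✓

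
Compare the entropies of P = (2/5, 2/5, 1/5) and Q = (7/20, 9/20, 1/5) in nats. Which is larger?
P

Computing entropies in nats:
H(P) = 1.0549
H(Q) = 1.0487

Distribution P has higher entropy.

Intuition: The distribution closer to uniform (more spread out) has higher entropy.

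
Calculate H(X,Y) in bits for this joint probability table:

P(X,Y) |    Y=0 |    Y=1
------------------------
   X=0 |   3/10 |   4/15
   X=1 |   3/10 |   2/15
1.9383 bits

Joint entropy is H(X,Y) = -Σ_{x,y} p(x,y) log p(x,y).

Summing over all non-zero entries:
H(X,Y) = -[3/10·log_2(3/10) + 4/15·log_2(4/15) + 3/10·log_2(3/10) + 2/15·log_2(2/15)]
H(X,Y) = 1.9383 bits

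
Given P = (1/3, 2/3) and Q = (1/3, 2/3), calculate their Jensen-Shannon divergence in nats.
0.0000 nats

Jensen-Shannon divergence is:
JSD(P||Q) = 0.5 × D_KL(P||M) + 0.5 × D_KL(Q||M)
where M = 0.5 × (P + Q) is the mixture distribution.

M = 0.5 × (1/3, 2/3) + 0.5 × (1/3, 2/3) = (1/3, 2/3)

D_KL(P||M) = 0.0000 nats
D_KL(Q||M) = 0.0000 nats

JSD(P||Q) = 0.5 × 0.0000 + 0.5 × 0.0000 = 0.0000 nats

Unlike KL divergence, JSD is symmetric and bounded: 0 ≤ JSD ≤ log(2).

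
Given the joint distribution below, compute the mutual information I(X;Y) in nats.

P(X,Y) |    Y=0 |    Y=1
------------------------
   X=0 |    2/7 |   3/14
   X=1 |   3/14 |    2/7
0.0102 nats

Mutual information: I(X;Y) = H(X) + H(Y) - H(X,Y)

Marginals:
P(X) = (1/2, 1/2), H(X) = 0.6931 nats
P(Y) = (1/2, 1/2), H(Y) = 0.6931 nats

Joint entropy: H(X,Y) = 1.3761 nats

I(X;Y) = 0.6931 + 0.6931 - 1.3761 = 0.0102 nats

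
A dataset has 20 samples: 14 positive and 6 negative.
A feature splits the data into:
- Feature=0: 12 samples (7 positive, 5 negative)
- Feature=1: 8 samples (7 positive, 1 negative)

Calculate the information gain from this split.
0.0759 bits

Information Gain = H(Y) - H(Y|Feature)

Before split:
P(positive) = 14/20 = 0.7000
H(Y) = 0.8813 bits

After split:
Feature=0: H = 0.9799 bits (weight = 12/20)
Feature=1: H = 0.5436 bits (weight = 8/20)
H(Y|Feature) = (12/20)×0.9799 + (8/20)×0.5436 = 0.8053 bits

Information Gain = 0.8813 - 0.8053 = 0.0759 bits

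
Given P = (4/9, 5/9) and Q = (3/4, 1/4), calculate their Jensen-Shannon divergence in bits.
0.0714 bits

Jensen-Shannon divergence is:
JSD(P||Q) = 0.5 × D_KL(P||M) + 0.5 × D_KL(Q||M)
where M = 0.5 × (P + Q) is the mixture distribution.

M = 0.5 × (4/9, 5/9) + 0.5 × (3/4, 1/4) = (0.597222, 0.402778)

D_KL(P||M) = 0.0683 bits
D_KL(Q||M) = 0.0745 bits

JSD(P||Q) = 0.5 × 0.0683 + 0.5 × 0.0745 = 0.0714 bits

Unlike KL divergence, JSD is symmetric and bounded: 0 ≤ JSD ≤ log(2).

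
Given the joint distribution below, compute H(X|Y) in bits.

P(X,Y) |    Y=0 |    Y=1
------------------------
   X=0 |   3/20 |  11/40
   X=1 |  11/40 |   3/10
0.9723 bits

Using the chain rule: H(X|Y) = H(X,Y) - H(Y)

First, compute H(X,Y) = 1.9560 bits

Marginal P(Y) = (17/40, 23/40)
H(Y) = 0.9837 bits

H(X|Y) = H(X,Y) - H(Y) = 1.9560 - 0.9837 = 0.9723 bits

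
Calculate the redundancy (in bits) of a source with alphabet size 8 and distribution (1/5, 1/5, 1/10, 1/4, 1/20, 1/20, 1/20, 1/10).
0.2586 bits

Redundancy measures how far a source is from maximum entropy:
R = H_max - H(X)

Maximum entropy for 8 symbols: H_max = log_2(8) = 3.0000 bits
Actual entropy: H(X) = 2.7414 bits
Redundancy: R = 3.0000 - 2.7414 = 0.2586 bits

This redundancy represents potential for compression: the source could be compressed by 0.2586 bits per symbol.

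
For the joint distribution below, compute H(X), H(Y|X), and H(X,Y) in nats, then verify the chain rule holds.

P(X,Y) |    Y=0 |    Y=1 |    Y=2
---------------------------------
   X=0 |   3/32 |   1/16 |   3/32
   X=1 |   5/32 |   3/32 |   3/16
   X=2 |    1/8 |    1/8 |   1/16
H(X,Y) = 2.1361, H(X) = 1.0717, H(Y|X) = 1.0644 (all in nats)

Chain rule: H(X,Y) = H(X) + H(Y|X)

Left side — joint entropy directly:
H(X,Y) = -Σ p(x,y) log p(x,y) = 2.1361 nats

Right side — compute H(Y|X) from the conditional distributions:
P(X) = (1/4, 7/16, 5/16), so H(X) = 1.0717 nats
H(Y|X) = Σ_x P(X=x) · H(Y|X=x):
  P(Y|X=0) = (3/8, 1/4, 3/8), H(Y|X=0) = 1.0822, weight P(X=0) = 1/4
  P(Y|X=1) = (5/14, 3/14, 3/7), H(Y|X=1) = 1.0609, weight P(X=1) = 7/16
  P(Y|X=2) = (2/5, 2/5, 1/5), H(Y|X=2) = 1.0549, weight P(X=2) = 5/16
H(Y|X) = 1.0644 nats

H(X) + H(Y|X) = 1.0717 + 1.0644 = 2.1361 nats

Both sides equal 2.1361 nats. ✓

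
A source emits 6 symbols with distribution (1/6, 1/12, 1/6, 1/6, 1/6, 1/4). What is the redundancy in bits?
0.0629 bits

Redundancy measures how far a source is from maximum entropy:
R = H_max - H(X)

Maximum entropy for 6 symbols: H_max = log_2(6) = 2.5850 bits
Actual entropy: H(X) = 2.5221 bits
Redundancy: R = 2.5850 - 2.5221 = 0.0629 bits

This redundancy represents potential for compression: the source could be compressed by 0.0629 bits per symbol.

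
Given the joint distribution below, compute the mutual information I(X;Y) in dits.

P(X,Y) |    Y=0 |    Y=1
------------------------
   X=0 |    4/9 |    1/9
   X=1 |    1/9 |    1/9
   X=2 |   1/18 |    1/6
0.0483 dits

Mutual information: I(X;Y) = H(X) + H(Y) - H(X,Y)

Marginals:
P(X) = (5/9, 2/9, 2/9), H(X) = 0.4321 dits
P(Y) = (11/18, 7/18), H(Y) = 0.2902 dits

Joint entropy: H(X,Y) = 0.6740 dits

I(X;Y) = 0.4321 + 0.2902 - 0.6740 = 0.0483 dits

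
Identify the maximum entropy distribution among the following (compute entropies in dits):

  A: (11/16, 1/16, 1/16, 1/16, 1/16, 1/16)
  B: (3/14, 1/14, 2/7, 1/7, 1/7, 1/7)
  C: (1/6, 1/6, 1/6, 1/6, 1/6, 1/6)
C

For a discrete distribution over n outcomes, entropy is maximized by the uniform distribution.

Computing entropies:
H(A) = 0.4882 dits
H(B) = 0.7429 dits
H(C) = 0.7782 dits

The uniform distribution (where all probabilities equal 1/6) achieves the maximum entropy of log_10(6) = 0.7782 dits.

Distribution C has the highest entropy.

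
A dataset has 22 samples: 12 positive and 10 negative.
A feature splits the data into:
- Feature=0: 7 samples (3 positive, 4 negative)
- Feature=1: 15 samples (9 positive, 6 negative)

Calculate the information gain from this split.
0.0185 bits

Information Gain = H(Y) - H(Y|Feature)

Before split:
P(positive) = 12/22 = 0.5455
H(Y) = 0.9940 bits

After split:
Feature=0: H = 0.9852 bits (weight = 7/22)
Feature=1: H = 0.9710 bits (weight = 15/22)
H(Y|Feature) = (7/22)×0.9852 + (15/22)×0.9710 = 0.9755 bits

Information Gain = 0.9940 - 0.9755 = 0.0185 bits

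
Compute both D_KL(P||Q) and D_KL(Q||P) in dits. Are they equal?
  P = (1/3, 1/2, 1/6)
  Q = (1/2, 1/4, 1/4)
D_KL(P||Q) = 0.0625, D_KL(Q||P) = 0.0568

KL divergence is not symmetric: D_KL(P||Q) ≠ D_KL(Q||P) in general.

D_KL(P||Q) = 0.0625 dits
D_KL(Q||P) = 0.0568 dits

No, they are not equal!

This asymmetry is why KL divergence is not a true distance metric.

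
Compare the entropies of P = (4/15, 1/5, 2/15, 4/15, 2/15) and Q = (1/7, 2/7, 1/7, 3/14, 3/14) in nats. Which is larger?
Q

Computing entropies in nats:
H(P) = 1.5641
H(Q) = 1.5741

Distribution Q has higher entropy.

Intuition: The distribution closer to uniform (more spread out) has higher entropy.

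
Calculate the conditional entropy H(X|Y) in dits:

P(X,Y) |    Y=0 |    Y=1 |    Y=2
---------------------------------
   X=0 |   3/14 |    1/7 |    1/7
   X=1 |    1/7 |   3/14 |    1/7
0.2948 dits

Using the chain rule: H(X|Y) = H(X,Y) - H(Y)

First, compute H(X,Y) = 0.7696 dits

Marginal P(Y) = (5/14, 5/14, 2/7)
H(Y) = 0.4748 dits

H(X|Y) = H(X,Y) - H(Y) = 0.7696 - 0.4748 = 0.2948 dits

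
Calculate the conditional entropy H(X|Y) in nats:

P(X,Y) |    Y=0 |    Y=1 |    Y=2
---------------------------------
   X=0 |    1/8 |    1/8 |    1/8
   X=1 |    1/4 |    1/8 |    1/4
0.6507 nats

Using the chain rule: H(X|Y) = H(X,Y) - H(Y)

First, compute H(X,Y) = 1.7329 nats

Marginal P(Y) = (3/8, 1/4, 3/8)
H(Y) = 1.0822 nats

H(X|Y) = H(X,Y) - H(Y) = 1.7329 - 1.0822 = 0.6507 nats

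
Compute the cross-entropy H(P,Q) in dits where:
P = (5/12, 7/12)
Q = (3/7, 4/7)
0.2951 dits

Cross-entropy: H(P,Q) = -Σ p(x) log q(x)

Alternatively: H(P,Q) = H(P) + D_KL(P||Q)
H(P) = 0.2950 dits
D_KL(P||Q) = 0.0001 dits

H(P,Q) = 0.2950 + 0.0001 = 0.2951 dits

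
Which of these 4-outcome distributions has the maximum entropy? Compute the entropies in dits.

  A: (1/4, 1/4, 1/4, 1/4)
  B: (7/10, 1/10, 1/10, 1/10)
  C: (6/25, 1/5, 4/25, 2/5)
A

For a discrete distribution over n outcomes, entropy is maximized by the uniform distribution.

Computing entropies:
H(A) = 0.6021 dits
H(B) = 0.4084 dits
H(C) = 0.5751 dits

The uniform distribution (where all probabilities equal 1/4) achieves the maximum entropy of log_10(4) = 0.6021 dits.

Distribution A has the highest entropy.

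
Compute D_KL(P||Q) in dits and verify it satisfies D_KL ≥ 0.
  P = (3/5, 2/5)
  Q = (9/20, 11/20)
0.0196 dits

KL divergence satisfies the Gibbs inequality: D_KL(P||Q) ≥ 0 for all distributions P, Q.

D_KL(P||Q) = Σ p(x) log(p(x)/q(x))
Term by term:
  x=0: 3/5 × log_10[(3/5)/(9/20)] = 0.0750
  x=1: 2/5 × log_10[(2/5)/(11/20)] = -0.0553
D_KL(P||Q) = 0.0196 dits

D_KL(P||Q) = 0.0196 ≥ 0 ✓

This non-negativity is a fundamental property: relative entropy cannot be negative because it measures how different Q is from P.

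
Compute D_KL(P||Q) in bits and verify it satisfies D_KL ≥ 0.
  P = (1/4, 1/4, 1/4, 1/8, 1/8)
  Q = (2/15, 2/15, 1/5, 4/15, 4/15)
0.2606 bits

KL divergence satisfies the Gibbs inequality: D_KL(P||Q) ≥ 0 for all distributions P, Q.

D_KL(P||Q) = Σ p(x) log(p(x)/q(x))
Term by term:
  x=0: 1/4 × log_2[(1/4)/(2/15)] = 0.2267
  x=1: 1/4 × log_2[(1/4)/(2/15)] = 0.2267
  x=2: 1/4 × log_2[(1/4)/(1/5)] = 0.0805
  x=3: 1/8 × log_2[(1/8)/(4/15)] = -0.1366
  x=4: 1/8 × log_2[(1/8)/(4/15)] = -0.1366
D_KL(P||Q) = 0.2606 bits

D_KL(P||Q) = 0.2606 ≥ 0 ✓

This non-negativity is a fundamental property: relative entropy cannot be negative because it measures how different Q is from P.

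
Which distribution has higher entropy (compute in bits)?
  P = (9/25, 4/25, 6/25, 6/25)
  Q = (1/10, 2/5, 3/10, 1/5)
P

Computing entropies in bits:
H(P) = 1.9419
H(Q) = 1.8464

Distribution P has higher entropy.

Intuition: The distribution closer to uniform (more spread out) has higher entropy.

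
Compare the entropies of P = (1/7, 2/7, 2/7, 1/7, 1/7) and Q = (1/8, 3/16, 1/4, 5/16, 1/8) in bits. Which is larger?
P

Computing entropies in bits:
H(P) = 2.2359
H(Q) = 2.2272

Distribution P has higher entropy.

Intuition: The distribution closer to uniform (more spread out) has higher entropy.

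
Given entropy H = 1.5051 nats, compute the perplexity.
4.5046

Perplexity is e^H (or exp(H) for natural log).

H = 1.5051 nats
Perplexity = e^1.5051 = 4.5046

Interpretation: The model's uncertainty is equivalent to choosing uniformly among 4.5 options.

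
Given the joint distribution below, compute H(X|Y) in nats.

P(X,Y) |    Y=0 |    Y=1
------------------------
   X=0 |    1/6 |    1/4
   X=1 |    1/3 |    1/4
0.6648 nats

Using the chain rule: H(X|Y) = H(X,Y) - H(Y)

First, compute H(X,Y) = 1.3580 nats

Marginal P(Y) = (1/2, 1/2)
H(Y) = 0.6931 nats

H(X|Y) = H(X,Y) - H(Y) = 1.3580 - 0.6931 = 0.6648 nats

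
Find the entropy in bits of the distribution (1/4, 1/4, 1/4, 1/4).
2.0000 bits

Shannon entropy is H(X) = -Σ p(x) log p(x).

For P = (1/4, 1/4, 1/4, 1/4):
H = -1/4 × log_2(1/4) -1/4 × log_2(1/4) -1/4 × log_2(1/4) -1/4 × log_2(1/4)
H = 2.0000 bits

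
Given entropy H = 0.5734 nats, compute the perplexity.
1.7743

Perplexity is e^H (or exp(H) for natural log).

H = 0.5734 nats
Perplexity = e^0.5734 = 1.7743

Interpretation: The model's uncertainty is equivalent to choosing uniformly among 1.8 options.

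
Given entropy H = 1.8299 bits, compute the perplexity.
3.5551

Perplexity is 2^H (or exp(H) for natural log).

H = 1.8299 bits
Perplexity = 2^1.8299 = 3.5551

Interpretation: The model's uncertainty is equivalent to choosing uniformly among 3.6 options.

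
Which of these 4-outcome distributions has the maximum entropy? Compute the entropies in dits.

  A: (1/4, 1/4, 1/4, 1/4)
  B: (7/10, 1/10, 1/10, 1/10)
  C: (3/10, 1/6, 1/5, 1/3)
A

For a discrete distribution over n outcomes, entropy is maximized by the uniform distribution.

Computing entropies:
H(A) = 0.6021 dits
H(B) = 0.4084 dits
H(C) = 0.5854 dits

The uniform distribution (where all probabilities equal 1/4) achieves the maximum entropy of log_10(4) = 0.6021 dits.

Distribution A has the highest entropy.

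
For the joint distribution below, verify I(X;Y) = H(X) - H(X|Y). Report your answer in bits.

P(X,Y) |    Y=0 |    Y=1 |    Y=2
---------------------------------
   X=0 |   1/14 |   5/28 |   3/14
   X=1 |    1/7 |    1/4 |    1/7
I(X;Y) = 0.0328 bits

Mutual information has multiple equivalent forms:
- I(X;Y) = H(X) - H(X|Y)
- I(X;Y) = H(Y) - H(Y|X)
- I(X;Y) = H(X) + H(Y) - H(X,Y)

Computing all quantities:
H(X) = 0.9963, H(Y) = 1.5306, H(X,Y) = 2.4941
H(X|Y) = 0.9635, H(Y|X) = 1.4978

Verification:
H(X) - H(X|Y) = 0.9963 - 0.9635 = 0.0328
H(Y) - H(Y|X) = 1.5306 - 1.4978 = 0.0328
H(X) + H(Y) - H(X,Y) = 0.9963 + 1.5306 - 2.4941 = 0.0328

All forms give I(X;Y) = 0.0328 bits. ✓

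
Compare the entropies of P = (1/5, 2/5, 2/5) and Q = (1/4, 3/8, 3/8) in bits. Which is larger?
Q

Computing entropies in bits:
H(P) = 1.5219
H(Q) = 1.5613

Distribution Q has higher entropy.

Intuition: The distribution closer to uniform (more spread out) has higher entropy.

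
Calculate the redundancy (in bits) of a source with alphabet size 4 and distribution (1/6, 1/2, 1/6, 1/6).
0.2075 bits

Redundancy measures how far a source is from maximum entropy:
R = H_max - H(X)

Maximum entropy for 4 symbols: H_max = log_2(4) = 2.0000 bits
Actual entropy: H(X) = 1.7925 bits
Redundancy: R = 2.0000 - 1.7925 = 0.2075 bits

This redundancy represents potential for compression: the source could be compressed by 0.2075 bits per symbol.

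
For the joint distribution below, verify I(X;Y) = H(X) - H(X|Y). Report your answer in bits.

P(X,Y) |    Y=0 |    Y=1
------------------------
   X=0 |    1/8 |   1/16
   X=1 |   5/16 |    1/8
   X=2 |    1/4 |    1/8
I(X;Y) = 0.0019 bits

Mutual information has multiple equivalent forms:
- I(X;Y) = H(X) - H(X|Y)
- I(X;Y) = H(Y) - H(Y|X)
- I(X;Y) = H(X) + H(Y) - H(X,Y)

Computing all quantities:
H(X) = 1.5052, H(Y) = 0.8960, H(X,Y) = 2.3994
H(X|Y) = 1.5034, H(Y|X) = 0.8942

Verification:
H(X) - H(X|Y) = 1.5052 - 1.5034 = 0.0019
H(Y) - H(Y|X) = 0.8960 - 0.8942 = 0.0019
H(X) + H(Y) - H(X,Y) = 1.5052 + 0.8960 - 2.3994 = 0.0019

All forms give I(X;Y) = 0.0019 bits. ✓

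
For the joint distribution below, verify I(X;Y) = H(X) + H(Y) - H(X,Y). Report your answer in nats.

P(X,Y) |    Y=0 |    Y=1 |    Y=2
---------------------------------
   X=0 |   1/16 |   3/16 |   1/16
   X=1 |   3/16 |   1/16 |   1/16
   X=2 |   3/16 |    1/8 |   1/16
I(X;Y) = 0.0702 nats

Mutual information has multiple equivalent forms:
- I(X;Y) = H(X) - H(X|Y)
- I(X;Y) = H(Y) - H(Y|X)
- I(X;Y) = H(X) + H(Y) - H(X,Y)

Computing all quantities:
H(X) = 1.0948, H(Y) = 1.0434, H(X,Y) = 2.0680
H(X|Y) = 1.0246, H(Y|X) = 0.9732

Verification:
H(X) - H(X|Y) = 1.0948 - 1.0246 = 0.0702
H(Y) - H(Y|X) = 1.0434 - 0.9732 = 0.0702
H(X) + H(Y) - H(X,Y) = 1.0948 + 1.0434 - 2.0680 = 0.0702

All forms give I(X;Y) = 0.0702 nats. ✓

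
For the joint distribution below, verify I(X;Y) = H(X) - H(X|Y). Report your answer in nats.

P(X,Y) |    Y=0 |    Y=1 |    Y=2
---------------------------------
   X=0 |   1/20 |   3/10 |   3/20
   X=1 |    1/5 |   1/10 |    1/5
I(X;Y) = 0.1041 nats

Mutual information has multiple equivalent forms:
- I(X;Y) = H(X) - H(X|Y)
- I(X;Y) = H(Y) - H(Y|X)
- I(X;Y) = H(X) + H(Y) - H(X,Y)

Computing all quantities:
H(X) = 0.6931, H(Y) = 1.0805, H(X,Y) = 1.6696
H(X|Y) = 0.5891, H(Y|X) = 0.9764

Verification:
H(X) - H(X|Y) = 0.6931 - 0.5891 = 0.1041
H(Y) - H(Y|X) = 1.0805 - 0.9764 = 0.1041
H(X) + H(Y) - H(X,Y) = 0.6931 + 1.0805 - 1.6696 = 0.1041

All forms give I(X;Y) = 0.1041 nats. ✓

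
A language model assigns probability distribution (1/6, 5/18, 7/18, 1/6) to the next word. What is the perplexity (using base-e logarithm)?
3.7448

Perplexity is e^H (or exp(H) for natural log).

First, H = -Σ p log p = 1.3204 nats
Perplexity = e^1.3204 = 3.7448

Interpretation: The model's uncertainty is equivalent to choosing uniformly among 3.7 options.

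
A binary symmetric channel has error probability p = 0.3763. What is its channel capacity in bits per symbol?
0.0446 bits

For a binary symmetric channel (BSC) with error probability p:
Capacity C = 1 - H(p) bits per symbol

where H(p) = -p log₂(p) - (1-p) log₂(1-p) is the binary entropy function.

H(0.3763) = 0.9554 bits
C = 1 - 0.9554 = 0.0446 bits per symbol

This means we can reliably transmit up to 0.0446 bits of information per channel use.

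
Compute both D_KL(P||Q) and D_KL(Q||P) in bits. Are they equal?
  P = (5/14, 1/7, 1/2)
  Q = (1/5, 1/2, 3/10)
D_KL(P||Q) = 0.4090, D_KL(Q||P) = 0.5153

KL divergence is not symmetric: D_KL(P||Q) ≠ D_KL(Q||P) in general.

D_KL(P||Q) = 0.4090 bits
D_KL(Q||P) = 0.5153 bits

No, they are not equal!

This asymmetry is why KL divergence is not a true distance metric.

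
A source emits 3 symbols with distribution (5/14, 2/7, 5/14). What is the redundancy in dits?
0.0023 dits

Redundancy measures how far a source is from maximum entropy:
R = H_max - H(X)

Maximum entropy for 3 symbols: H_max = log_10(3) = 0.4771 dits
Actual entropy: H(X) = 0.4748 dits
Redundancy: R = 0.4771 - 0.4748 = 0.0023 dits

This redundancy represents potential for compression: the source could be compressed by 0.0023 dits per symbol.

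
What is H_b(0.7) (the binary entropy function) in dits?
0.2653 dits

The binary entropy function is:
H(p) = -p log(p) - (1-p) log(1-p)

H(0.7) = -0.7 × log_10(0.7) - 0.3 × log_10(0.3)
H(0.7) = 0.2653 dits

Note: Binary entropy is maximized at p=0.5 (H=1 bit) and minimized at p=0 or p=1 (H=0).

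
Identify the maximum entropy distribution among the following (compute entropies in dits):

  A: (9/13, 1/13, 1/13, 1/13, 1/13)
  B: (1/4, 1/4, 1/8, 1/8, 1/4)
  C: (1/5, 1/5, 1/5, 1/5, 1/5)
C

For a discrete distribution over n outcomes, entropy is maximized by the uniform distribution.

Computing entropies:
H(A) = 0.4533 dits
H(B) = 0.6773 dits
H(C) = 0.6990 dits

The uniform distribution (where all probabilities equal 1/5) achieves the maximum entropy of log_10(5) = 0.6990 dits.

Distribution C has the highest entropy.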